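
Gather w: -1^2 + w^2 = w^2 - 1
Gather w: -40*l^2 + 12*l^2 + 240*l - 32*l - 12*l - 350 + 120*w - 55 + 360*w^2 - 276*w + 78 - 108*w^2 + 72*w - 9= -28*l^2 + 196*l + 252*w^2 - 84*w - 336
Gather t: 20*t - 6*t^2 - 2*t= -6*t^2 + 18*t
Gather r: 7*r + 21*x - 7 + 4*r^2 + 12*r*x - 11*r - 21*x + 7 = 4*r^2 + r*(12*x - 4)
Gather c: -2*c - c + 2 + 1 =3 - 3*c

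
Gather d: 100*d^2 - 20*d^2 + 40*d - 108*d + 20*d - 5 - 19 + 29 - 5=80*d^2 - 48*d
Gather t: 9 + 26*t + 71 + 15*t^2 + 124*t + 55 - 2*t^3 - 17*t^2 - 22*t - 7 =-2*t^3 - 2*t^2 + 128*t + 128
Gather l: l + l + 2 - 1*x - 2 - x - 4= 2*l - 2*x - 4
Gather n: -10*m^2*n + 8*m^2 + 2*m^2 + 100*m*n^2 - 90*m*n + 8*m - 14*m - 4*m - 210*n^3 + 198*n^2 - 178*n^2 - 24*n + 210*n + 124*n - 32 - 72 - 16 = 10*m^2 - 10*m - 210*n^3 + n^2*(100*m + 20) + n*(-10*m^2 - 90*m + 310) - 120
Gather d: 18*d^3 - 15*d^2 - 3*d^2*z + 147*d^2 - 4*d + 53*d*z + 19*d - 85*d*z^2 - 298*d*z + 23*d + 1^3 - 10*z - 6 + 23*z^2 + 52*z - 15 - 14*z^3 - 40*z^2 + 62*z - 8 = 18*d^3 + d^2*(132 - 3*z) + d*(-85*z^2 - 245*z + 38) - 14*z^3 - 17*z^2 + 104*z - 28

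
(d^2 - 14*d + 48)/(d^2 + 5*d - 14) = (d^2 - 14*d + 48)/(d^2 + 5*d - 14)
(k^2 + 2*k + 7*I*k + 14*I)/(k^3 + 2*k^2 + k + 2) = (k + 7*I)/(k^2 + 1)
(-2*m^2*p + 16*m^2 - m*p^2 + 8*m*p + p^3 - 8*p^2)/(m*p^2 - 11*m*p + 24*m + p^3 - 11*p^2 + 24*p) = (-2*m + p)/(p - 3)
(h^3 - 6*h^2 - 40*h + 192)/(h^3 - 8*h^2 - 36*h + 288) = (h - 4)/(h - 6)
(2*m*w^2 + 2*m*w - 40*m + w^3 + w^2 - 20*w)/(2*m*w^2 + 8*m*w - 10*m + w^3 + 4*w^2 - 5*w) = (w - 4)/(w - 1)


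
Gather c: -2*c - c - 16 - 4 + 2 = -3*c - 18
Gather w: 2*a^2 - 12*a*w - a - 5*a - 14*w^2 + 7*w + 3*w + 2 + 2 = 2*a^2 - 6*a - 14*w^2 + w*(10 - 12*a) + 4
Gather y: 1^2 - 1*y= 1 - y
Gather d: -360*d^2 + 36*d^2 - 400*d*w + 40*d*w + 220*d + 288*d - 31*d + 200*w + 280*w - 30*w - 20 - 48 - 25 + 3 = -324*d^2 + d*(477 - 360*w) + 450*w - 90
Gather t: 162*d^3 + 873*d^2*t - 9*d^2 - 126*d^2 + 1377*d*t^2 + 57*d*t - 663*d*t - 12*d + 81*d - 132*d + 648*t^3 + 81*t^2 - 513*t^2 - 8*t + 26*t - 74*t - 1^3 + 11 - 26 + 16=162*d^3 - 135*d^2 - 63*d + 648*t^3 + t^2*(1377*d - 432) + t*(873*d^2 - 606*d - 56)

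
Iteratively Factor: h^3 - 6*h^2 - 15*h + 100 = (h - 5)*(h^2 - h - 20) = (h - 5)^2*(h + 4)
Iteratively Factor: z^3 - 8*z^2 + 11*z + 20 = (z - 5)*(z^2 - 3*z - 4) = (z - 5)*(z - 4)*(z + 1)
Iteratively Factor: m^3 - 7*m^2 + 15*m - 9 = (m - 3)*(m^2 - 4*m + 3) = (m - 3)*(m - 1)*(m - 3)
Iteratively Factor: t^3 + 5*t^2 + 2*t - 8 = (t - 1)*(t^2 + 6*t + 8) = (t - 1)*(t + 2)*(t + 4)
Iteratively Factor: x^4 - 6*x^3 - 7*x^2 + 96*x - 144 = (x - 4)*(x^3 - 2*x^2 - 15*x + 36) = (x - 4)*(x + 4)*(x^2 - 6*x + 9) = (x - 4)*(x - 3)*(x + 4)*(x - 3)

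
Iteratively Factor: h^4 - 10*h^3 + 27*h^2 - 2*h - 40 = (h - 5)*(h^3 - 5*h^2 + 2*h + 8) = (h - 5)*(h + 1)*(h^2 - 6*h + 8) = (h - 5)*(h - 2)*(h + 1)*(h - 4)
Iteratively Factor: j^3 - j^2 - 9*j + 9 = (j - 3)*(j^2 + 2*j - 3) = (j - 3)*(j + 3)*(j - 1)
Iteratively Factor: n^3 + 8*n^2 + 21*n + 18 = (n + 3)*(n^2 + 5*n + 6) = (n + 2)*(n + 3)*(n + 3)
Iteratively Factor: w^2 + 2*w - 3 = (w + 3)*(w - 1)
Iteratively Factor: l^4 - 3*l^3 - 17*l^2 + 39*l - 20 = (l - 5)*(l^3 + 2*l^2 - 7*l + 4) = (l - 5)*(l + 4)*(l^2 - 2*l + 1) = (l - 5)*(l - 1)*(l + 4)*(l - 1)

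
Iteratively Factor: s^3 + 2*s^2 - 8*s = (s - 2)*(s^2 + 4*s) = s*(s - 2)*(s + 4)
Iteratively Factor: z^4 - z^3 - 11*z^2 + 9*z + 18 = (z + 3)*(z^3 - 4*z^2 + z + 6) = (z + 1)*(z + 3)*(z^2 - 5*z + 6) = (z - 2)*(z + 1)*(z + 3)*(z - 3)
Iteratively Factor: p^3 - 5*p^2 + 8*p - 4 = (p - 2)*(p^2 - 3*p + 2) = (p - 2)*(p - 1)*(p - 2)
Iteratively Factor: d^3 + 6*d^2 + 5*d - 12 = (d - 1)*(d^2 + 7*d + 12) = (d - 1)*(d + 4)*(d + 3)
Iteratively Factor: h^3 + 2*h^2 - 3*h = (h + 3)*(h^2 - h) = h*(h + 3)*(h - 1)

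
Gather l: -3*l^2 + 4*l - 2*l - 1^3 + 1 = -3*l^2 + 2*l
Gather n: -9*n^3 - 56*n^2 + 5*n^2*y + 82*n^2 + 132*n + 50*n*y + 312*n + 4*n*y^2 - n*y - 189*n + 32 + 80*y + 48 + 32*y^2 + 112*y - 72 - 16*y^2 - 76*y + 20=-9*n^3 + n^2*(5*y + 26) + n*(4*y^2 + 49*y + 255) + 16*y^2 + 116*y + 28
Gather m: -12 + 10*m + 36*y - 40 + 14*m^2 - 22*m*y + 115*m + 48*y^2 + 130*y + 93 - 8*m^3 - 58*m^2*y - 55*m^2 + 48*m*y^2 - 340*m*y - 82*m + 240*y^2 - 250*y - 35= -8*m^3 + m^2*(-58*y - 41) + m*(48*y^2 - 362*y + 43) + 288*y^2 - 84*y + 6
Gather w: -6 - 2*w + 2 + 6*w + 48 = 4*w + 44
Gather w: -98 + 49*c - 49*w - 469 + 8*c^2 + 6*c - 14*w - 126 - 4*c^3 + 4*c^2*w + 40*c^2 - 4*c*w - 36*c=-4*c^3 + 48*c^2 + 19*c + w*(4*c^2 - 4*c - 63) - 693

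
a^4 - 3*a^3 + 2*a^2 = a^2*(a - 2)*(a - 1)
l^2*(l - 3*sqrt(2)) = l^3 - 3*sqrt(2)*l^2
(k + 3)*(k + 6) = k^2 + 9*k + 18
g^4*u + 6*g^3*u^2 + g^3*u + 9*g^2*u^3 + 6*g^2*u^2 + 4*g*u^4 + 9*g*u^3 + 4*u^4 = (g + u)^2*(g + 4*u)*(g*u + u)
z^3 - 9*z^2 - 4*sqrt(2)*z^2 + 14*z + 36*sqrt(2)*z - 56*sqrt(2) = (z - 7)*(z - 2)*(z - 4*sqrt(2))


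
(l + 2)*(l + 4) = l^2 + 6*l + 8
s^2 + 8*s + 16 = (s + 4)^2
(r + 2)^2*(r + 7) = r^3 + 11*r^2 + 32*r + 28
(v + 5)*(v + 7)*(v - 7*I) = v^3 + 12*v^2 - 7*I*v^2 + 35*v - 84*I*v - 245*I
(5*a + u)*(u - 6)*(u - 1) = 5*a*u^2 - 35*a*u + 30*a + u^3 - 7*u^2 + 6*u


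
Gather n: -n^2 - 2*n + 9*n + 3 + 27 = -n^2 + 7*n + 30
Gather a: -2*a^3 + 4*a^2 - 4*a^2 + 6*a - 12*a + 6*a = -2*a^3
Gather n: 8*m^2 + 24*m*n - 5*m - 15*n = 8*m^2 - 5*m + n*(24*m - 15)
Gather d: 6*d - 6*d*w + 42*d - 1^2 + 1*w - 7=d*(48 - 6*w) + w - 8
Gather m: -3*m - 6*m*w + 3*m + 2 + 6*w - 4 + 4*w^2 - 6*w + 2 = -6*m*w + 4*w^2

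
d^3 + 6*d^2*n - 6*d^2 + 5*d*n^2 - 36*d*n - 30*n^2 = (d - 6)*(d + n)*(d + 5*n)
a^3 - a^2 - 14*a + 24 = (a - 3)*(a - 2)*(a + 4)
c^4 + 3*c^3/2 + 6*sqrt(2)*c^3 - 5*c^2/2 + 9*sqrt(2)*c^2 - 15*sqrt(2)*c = c*(c - 1)*(c + 5/2)*(c + 6*sqrt(2))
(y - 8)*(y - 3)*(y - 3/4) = y^3 - 47*y^2/4 + 129*y/4 - 18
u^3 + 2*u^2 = u^2*(u + 2)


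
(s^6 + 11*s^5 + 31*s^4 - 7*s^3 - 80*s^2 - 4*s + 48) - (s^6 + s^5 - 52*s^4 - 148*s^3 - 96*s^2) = 10*s^5 + 83*s^4 + 141*s^3 + 16*s^2 - 4*s + 48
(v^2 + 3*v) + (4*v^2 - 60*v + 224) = 5*v^2 - 57*v + 224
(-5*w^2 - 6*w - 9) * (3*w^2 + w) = -15*w^4 - 23*w^3 - 33*w^2 - 9*w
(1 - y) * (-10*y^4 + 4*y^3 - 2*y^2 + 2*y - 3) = 10*y^5 - 14*y^4 + 6*y^3 - 4*y^2 + 5*y - 3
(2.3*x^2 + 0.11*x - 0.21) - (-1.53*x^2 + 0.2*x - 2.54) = 3.83*x^2 - 0.09*x + 2.33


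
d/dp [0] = 0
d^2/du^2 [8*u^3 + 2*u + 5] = 48*u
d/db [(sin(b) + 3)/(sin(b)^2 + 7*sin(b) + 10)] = (-6*sin(b) + cos(b)^2 - 12)*cos(b)/(sin(b)^2 + 7*sin(b) + 10)^2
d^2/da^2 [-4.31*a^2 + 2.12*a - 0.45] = -8.62000000000000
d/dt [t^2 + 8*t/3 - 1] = 2*t + 8/3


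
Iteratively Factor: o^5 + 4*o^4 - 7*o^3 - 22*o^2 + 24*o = (o - 2)*(o^4 + 6*o^3 + 5*o^2 - 12*o) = (o - 2)*(o + 4)*(o^3 + 2*o^2 - 3*o) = (o - 2)*(o + 3)*(o + 4)*(o^2 - o) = (o - 2)*(o - 1)*(o + 3)*(o + 4)*(o)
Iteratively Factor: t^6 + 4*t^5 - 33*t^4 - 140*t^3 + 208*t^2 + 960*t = (t + 4)*(t^5 - 33*t^3 - 8*t^2 + 240*t) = (t + 4)^2*(t^4 - 4*t^3 - 17*t^2 + 60*t) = t*(t + 4)^2*(t^3 - 4*t^2 - 17*t + 60) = t*(t - 3)*(t + 4)^2*(t^2 - t - 20) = t*(t - 5)*(t - 3)*(t + 4)^2*(t + 4)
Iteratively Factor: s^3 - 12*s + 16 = (s - 2)*(s^2 + 2*s - 8) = (s - 2)*(s + 4)*(s - 2)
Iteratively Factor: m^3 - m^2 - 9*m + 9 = (m + 3)*(m^2 - 4*m + 3) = (m - 3)*(m + 3)*(m - 1)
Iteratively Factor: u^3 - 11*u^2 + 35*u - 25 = (u - 5)*(u^2 - 6*u + 5) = (u - 5)^2*(u - 1)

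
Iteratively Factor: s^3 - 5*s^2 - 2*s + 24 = (s - 3)*(s^2 - 2*s - 8) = (s - 3)*(s + 2)*(s - 4)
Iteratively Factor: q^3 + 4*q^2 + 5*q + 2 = (q + 1)*(q^2 + 3*q + 2) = (q + 1)^2*(q + 2)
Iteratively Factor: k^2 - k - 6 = (k + 2)*(k - 3)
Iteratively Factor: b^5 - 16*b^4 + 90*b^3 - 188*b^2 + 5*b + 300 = (b - 4)*(b^4 - 12*b^3 + 42*b^2 - 20*b - 75) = (b - 4)*(b - 3)*(b^3 - 9*b^2 + 15*b + 25) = (b - 4)*(b - 3)*(b + 1)*(b^2 - 10*b + 25) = (b - 5)*(b - 4)*(b - 3)*(b + 1)*(b - 5)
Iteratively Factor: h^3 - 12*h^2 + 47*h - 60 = (h - 5)*(h^2 - 7*h + 12) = (h - 5)*(h - 3)*(h - 4)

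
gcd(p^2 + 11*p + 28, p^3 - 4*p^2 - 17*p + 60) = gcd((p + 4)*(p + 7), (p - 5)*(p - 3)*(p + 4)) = p + 4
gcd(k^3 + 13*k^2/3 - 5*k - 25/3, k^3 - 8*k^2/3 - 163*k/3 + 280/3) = k - 5/3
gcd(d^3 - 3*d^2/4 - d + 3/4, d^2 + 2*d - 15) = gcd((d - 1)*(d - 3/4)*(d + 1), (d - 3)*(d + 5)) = 1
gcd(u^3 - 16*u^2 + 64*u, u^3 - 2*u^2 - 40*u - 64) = u - 8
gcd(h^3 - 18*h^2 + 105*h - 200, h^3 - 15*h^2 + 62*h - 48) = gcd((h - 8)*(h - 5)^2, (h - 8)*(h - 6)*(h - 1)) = h - 8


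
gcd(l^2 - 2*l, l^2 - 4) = l - 2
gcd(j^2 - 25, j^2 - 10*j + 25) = j - 5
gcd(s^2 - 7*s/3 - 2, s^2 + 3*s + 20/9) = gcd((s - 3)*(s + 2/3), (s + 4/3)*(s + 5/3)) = 1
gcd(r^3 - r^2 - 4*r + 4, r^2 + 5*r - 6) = r - 1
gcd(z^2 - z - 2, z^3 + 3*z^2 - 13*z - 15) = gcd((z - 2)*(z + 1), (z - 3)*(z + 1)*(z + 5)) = z + 1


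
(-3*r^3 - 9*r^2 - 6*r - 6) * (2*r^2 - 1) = -6*r^5 - 18*r^4 - 9*r^3 - 3*r^2 + 6*r + 6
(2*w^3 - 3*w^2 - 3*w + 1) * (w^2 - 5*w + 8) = 2*w^5 - 13*w^4 + 28*w^3 - 8*w^2 - 29*w + 8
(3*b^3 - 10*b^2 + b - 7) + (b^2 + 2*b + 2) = 3*b^3 - 9*b^2 + 3*b - 5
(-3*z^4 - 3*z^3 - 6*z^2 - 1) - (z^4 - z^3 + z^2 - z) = -4*z^4 - 2*z^3 - 7*z^2 + z - 1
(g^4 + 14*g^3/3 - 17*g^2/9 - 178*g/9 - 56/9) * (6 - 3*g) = -3*g^5 - 8*g^4 + 101*g^3/3 + 48*g^2 - 100*g - 112/3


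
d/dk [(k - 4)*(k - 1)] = 2*k - 5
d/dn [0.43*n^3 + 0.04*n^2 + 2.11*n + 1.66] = 1.29*n^2 + 0.08*n + 2.11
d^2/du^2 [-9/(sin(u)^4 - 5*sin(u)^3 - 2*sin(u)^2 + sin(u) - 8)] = 9*(2*(-4*sin(u)*cos(u)^2 + 15*cos(u)^2 - 14)^2*cos(u)^2 + (-16*sin(u)^4 + 45*sin(u)^3 + 20*sin(u)^2 - 31*sin(u) - 4)*(-sin(u)^4 + 5*sin(u)^3 + 2*sin(u)^2 - sin(u) + 8))/(-sin(u)^4 + 5*sin(u)^3 + 2*sin(u)^2 - sin(u) + 8)^3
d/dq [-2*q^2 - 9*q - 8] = -4*q - 9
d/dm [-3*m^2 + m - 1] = 1 - 6*m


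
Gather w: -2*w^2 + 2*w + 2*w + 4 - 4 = -2*w^2 + 4*w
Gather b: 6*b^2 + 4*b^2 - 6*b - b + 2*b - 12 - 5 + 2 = 10*b^2 - 5*b - 15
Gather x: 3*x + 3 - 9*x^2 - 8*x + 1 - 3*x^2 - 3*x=-12*x^2 - 8*x + 4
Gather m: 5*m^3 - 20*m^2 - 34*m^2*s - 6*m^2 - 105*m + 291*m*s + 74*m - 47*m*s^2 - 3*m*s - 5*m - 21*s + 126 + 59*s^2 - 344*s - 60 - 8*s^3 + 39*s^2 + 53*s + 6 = 5*m^3 + m^2*(-34*s - 26) + m*(-47*s^2 + 288*s - 36) - 8*s^3 + 98*s^2 - 312*s + 72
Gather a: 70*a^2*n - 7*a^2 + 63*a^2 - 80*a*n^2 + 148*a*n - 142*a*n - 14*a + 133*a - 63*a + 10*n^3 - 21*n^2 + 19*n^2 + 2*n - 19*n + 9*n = a^2*(70*n + 56) + a*(-80*n^2 + 6*n + 56) + 10*n^3 - 2*n^2 - 8*n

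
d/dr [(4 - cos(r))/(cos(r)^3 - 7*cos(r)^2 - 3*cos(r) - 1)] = (-115*cos(r) + 19*cos(2*r) - cos(3*r) - 7)*sin(r)/(2*(-cos(r)^3 + 7*cos(r)^2 + 3*cos(r) + 1)^2)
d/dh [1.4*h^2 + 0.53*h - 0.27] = 2.8*h + 0.53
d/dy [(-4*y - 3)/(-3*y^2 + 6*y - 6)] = 2*(-2*y^2 - 3*y + 7)/(3*(y^4 - 4*y^3 + 8*y^2 - 8*y + 4))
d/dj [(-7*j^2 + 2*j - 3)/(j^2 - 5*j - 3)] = 3*(11*j^2 + 16*j - 7)/(j^4 - 10*j^3 + 19*j^2 + 30*j + 9)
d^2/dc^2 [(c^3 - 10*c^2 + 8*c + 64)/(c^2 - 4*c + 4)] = 8*(46 - 5*c)/(c^4 - 8*c^3 + 24*c^2 - 32*c + 16)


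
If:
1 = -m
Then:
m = -1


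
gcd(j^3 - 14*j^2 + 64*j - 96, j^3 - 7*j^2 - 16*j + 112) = j - 4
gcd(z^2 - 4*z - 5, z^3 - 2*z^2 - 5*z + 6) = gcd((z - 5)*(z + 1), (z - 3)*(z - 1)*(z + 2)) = 1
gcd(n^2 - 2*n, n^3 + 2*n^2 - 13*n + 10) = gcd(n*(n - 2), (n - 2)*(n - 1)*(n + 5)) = n - 2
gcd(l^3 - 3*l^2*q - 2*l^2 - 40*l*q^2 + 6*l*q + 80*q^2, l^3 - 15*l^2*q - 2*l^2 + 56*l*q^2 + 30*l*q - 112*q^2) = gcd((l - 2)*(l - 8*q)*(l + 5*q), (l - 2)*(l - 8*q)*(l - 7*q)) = -l^2 + 8*l*q + 2*l - 16*q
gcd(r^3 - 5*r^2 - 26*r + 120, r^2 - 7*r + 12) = r - 4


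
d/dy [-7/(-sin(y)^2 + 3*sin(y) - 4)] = 7*(3 - 2*sin(y))*cos(y)/(sin(y)^2 - 3*sin(y) + 4)^2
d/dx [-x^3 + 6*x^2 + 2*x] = -3*x^2 + 12*x + 2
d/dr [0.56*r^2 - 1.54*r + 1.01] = 1.12*r - 1.54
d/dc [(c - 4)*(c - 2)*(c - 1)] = 3*c^2 - 14*c + 14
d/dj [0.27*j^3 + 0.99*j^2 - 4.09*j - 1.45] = 0.81*j^2 + 1.98*j - 4.09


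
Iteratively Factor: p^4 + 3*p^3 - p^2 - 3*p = (p + 1)*(p^3 + 2*p^2 - 3*p) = (p - 1)*(p + 1)*(p^2 + 3*p) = p*(p - 1)*(p + 1)*(p + 3)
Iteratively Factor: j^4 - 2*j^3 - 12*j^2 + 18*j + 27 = (j - 3)*(j^3 + j^2 - 9*j - 9) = (j - 3)^2*(j^2 + 4*j + 3) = (j - 3)^2*(j + 1)*(j + 3)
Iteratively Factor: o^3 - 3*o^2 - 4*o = (o + 1)*(o^2 - 4*o) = (o - 4)*(o + 1)*(o)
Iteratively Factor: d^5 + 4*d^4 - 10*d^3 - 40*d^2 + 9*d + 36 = (d - 1)*(d^4 + 5*d^3 - 5*d^2 - 45*d - 36) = (d - 1)*(d + 1)*(d^3 + 4*d^2 - 9*d - 36) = (d - 1)*(d + 1)*(d + 3)*(d^2 + d - 12) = (d - 3)*(d - 1)*(d + 1)*(d + 3)*(d + 4)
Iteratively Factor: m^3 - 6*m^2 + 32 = (m - 4)*(m^2 - 2*m - 8) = (m - 4)^2*(m + 2)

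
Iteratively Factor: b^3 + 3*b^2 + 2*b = (b)*(b^2 + 3*b + 2) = b*(b + 2)*(b + 1)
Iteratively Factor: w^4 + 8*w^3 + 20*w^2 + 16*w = (w + 4)*(w^3 + 4*w^2 + 4*w) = (w + 2)*(w + 4)*(w^2 + 2*w) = w*(w + 2)*(w + 4)*(w + 2)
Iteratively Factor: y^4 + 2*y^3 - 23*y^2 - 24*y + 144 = (y + 4)*(y^3 - 2*y^2 - 15*y + 36) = (y + 4)^2*(y^2 - 6*y + 9) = (y - 3)*(y + 4)^2*(y - 3)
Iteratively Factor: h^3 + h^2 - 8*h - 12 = (h - 3)*(h^2 + 4*h + 4) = (h - 3)*(h + 2)*(h + 2)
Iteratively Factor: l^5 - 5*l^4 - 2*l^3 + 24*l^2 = (l)*(l^4 - 5*l^3 - 2*l^2 + 24*l) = l*(l - 3)*(l^3 - 2*l^2 - 8*l) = l*(l - 3)*(l + 2)*(l^2 - 4*l) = l*(l - 4)*(l - 3)*(l + 2)*(l)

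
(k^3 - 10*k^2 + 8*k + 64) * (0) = 0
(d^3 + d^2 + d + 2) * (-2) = -2*d^3 - 2*d^2 - 2*d - 4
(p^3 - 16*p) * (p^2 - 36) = p^5 - 52*p^3 + 576*p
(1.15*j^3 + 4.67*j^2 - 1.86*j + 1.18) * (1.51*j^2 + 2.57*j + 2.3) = 1.7365*j^5 + 10.0072*j^4 + 11.8383*j^3 + 7.7426*j^2 - 1.2454*j + 2.714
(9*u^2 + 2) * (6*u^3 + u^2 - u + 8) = 54*u^5 + 9*u^4 + 3*u^3 + 74*u^2 - 2*u + 16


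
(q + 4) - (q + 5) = -1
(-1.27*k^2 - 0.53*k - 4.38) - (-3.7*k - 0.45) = -1.27*k^2 + 3.17*k - 3.93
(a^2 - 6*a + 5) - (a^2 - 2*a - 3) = 8 - 4*a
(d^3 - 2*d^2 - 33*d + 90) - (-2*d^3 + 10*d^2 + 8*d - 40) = 3*d^3 - 12*d^2 - 41*d + 130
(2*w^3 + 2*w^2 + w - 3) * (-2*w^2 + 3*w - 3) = -4*w^5 + 2*w^4 - 2*w^3 + 3*w^2 - 12*w + 9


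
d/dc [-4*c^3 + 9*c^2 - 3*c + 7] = -12*c^2 + 18*c - 3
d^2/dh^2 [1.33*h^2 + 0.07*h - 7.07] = 2.66000000000000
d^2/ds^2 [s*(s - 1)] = 2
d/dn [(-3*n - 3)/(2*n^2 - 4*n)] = 3*(n^2 + 2*n - 2)/(2*n^2*(n^2 - 4*n + 4))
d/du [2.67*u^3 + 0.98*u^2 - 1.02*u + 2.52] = 8.01*u^2 + 1.96*u - 1.02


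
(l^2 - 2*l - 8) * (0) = 0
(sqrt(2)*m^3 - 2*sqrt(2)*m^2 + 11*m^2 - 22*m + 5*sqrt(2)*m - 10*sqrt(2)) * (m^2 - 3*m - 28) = sqrt(2)*m^5 - 5*sqrt(2)*m^4 + 11*m^4 - 55*m^3 - 17*sqrt(2)*m^3 - 242*m^2 + 31*sqrt(2)*m^2 - 110*sqrt(2)*m + 616*m + 280*sqrt(2)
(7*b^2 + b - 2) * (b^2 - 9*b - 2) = 7*b^4 - 62*b^3 - 25*b^2 + 16*b + 4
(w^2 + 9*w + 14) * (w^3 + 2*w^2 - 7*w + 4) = w^5 + 11*w^4 + 25*w^3 - 31*w^2 - 62*w + 56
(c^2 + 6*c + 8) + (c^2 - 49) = 2*c^2 + 6*c - 41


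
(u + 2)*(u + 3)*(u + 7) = u^3 + 12*u^2 + 41*u + 42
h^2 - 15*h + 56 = (h - 8)*(h - 7)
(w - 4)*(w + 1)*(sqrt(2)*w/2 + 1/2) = sqrt(2)*w^3/2 - 3*sqrt(2)*w^2/2 + w^2/2 - 2*sqrt(2)*w - 3*w/2 - 2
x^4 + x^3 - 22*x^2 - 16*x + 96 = (x - 4)*(x - 2)*(x + 3)*(x + 4)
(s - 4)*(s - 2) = s^2 - 6*s + 8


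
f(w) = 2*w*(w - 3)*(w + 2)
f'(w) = 2*w*(w - 3) + 2*w*(w + 2) + 2*(w - 3)*(w + 2)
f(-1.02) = 8.04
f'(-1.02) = -1.68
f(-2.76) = -24.16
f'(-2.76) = 44.75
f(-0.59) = 5.97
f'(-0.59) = -7.55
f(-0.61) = 6.12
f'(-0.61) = -7.33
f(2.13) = -15.31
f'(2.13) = 6.70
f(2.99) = -0.30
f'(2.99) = 29.68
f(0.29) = -3.60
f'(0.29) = -12.66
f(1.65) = -16.26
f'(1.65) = -2.26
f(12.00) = 3024.00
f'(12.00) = 804.00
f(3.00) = 0.00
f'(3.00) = 30.00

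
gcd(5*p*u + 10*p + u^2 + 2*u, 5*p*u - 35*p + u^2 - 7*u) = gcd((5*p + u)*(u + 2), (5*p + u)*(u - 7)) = 5*p + u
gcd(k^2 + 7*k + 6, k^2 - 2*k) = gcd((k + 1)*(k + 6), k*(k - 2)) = 1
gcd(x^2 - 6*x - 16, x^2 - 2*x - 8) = x + 2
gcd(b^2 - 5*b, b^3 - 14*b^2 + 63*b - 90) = b - 5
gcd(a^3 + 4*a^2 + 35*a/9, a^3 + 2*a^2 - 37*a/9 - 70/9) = a^2 + 4*a + 35/9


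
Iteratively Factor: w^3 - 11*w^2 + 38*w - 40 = (w - 4)*(w^2 - 7*w + 10) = (w - 4)*(w - 2)*(w - 5)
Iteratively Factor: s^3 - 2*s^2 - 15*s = (s)*(s^2 - 2*s - 15) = s*(s + 3)*(s - 5)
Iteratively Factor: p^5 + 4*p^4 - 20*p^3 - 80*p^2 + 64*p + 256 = (p - 4)*(p^4 + 8*p^3 + 12*p^2 - 32*p - 64) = (p - 4)*(p + 4)*(p^3 + 4*p^2 - 4*p - 16) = (p - 4)*(p + 2)*(p + 4)*(p^2 + 2*p - 8) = (p - 4)*(p + 2)*(p + 4)^2*(p - 2)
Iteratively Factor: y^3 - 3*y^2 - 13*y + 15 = (y - 1)*(y^2 - 2*y - 15) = (y - 5)*(y - 1)*(y + 3)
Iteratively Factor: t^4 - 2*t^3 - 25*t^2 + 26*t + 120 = (t + 4)*(t^3 - 6*t^2 - t + 30) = (t - 5)*(t + 4)*(t^2 - t - 6) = (t - 5)*(t + 2)*(t + 4)*(t - 3)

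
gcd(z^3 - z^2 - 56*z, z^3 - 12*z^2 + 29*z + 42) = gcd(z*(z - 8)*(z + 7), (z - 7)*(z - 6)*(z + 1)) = 1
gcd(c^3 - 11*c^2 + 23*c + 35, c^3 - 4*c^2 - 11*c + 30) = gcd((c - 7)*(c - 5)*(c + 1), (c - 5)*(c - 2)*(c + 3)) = c - 5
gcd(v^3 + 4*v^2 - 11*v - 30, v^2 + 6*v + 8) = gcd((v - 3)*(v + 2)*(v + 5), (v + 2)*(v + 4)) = v + 2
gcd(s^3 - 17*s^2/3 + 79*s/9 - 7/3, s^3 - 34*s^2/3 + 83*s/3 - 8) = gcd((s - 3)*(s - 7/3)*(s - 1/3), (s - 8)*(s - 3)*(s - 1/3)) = s^2 - 10*s/3 + 1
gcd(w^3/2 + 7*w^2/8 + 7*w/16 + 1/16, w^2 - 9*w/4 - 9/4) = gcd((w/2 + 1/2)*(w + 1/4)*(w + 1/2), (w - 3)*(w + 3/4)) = 1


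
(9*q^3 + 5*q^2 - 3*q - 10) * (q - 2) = 9*q^4 - 13*q^3 - 13*q^2 - 4*q + 20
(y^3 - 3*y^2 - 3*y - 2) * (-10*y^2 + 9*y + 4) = -10*y^5 + 39*y^4 + 7*y^3 - 19*y^2 - 30*y - 8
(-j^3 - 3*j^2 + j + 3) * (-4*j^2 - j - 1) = 4*j^5 + 13*j^4 - 10*j^2 - 4*j - 3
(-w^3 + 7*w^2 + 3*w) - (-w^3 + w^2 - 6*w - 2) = 6*w^2 + 9*w + 2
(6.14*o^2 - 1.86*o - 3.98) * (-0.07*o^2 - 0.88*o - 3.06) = -0.4298*o^4 - 5.273*o^3 - 16.873*o^2 + 9.194*o + 12.1788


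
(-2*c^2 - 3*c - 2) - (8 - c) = -2*c^2 - 2*c - 10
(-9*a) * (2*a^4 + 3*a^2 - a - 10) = -18*a^5 - 27*a^3 + 9*a^2 + 90*a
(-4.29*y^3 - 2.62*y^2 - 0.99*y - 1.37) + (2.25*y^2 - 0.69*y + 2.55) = -4.29*y^3 - 0.37*y^2 - 1.68*y + 1.18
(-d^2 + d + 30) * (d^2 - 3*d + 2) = -d^4 + 4*d^3 + 25*d^2 - 88*d + 60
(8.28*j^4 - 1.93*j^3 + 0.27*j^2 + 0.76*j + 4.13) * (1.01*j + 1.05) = 8.3628*j^5 + 6.7447*j^4 - 1.7538*j^3 + 1.0511*j^2 + 4.9693*j + 4.3365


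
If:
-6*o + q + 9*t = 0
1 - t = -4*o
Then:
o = t/4 - 1/4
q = -15*t/2 - 3/2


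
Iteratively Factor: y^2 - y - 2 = (y + 1)*(y - 2)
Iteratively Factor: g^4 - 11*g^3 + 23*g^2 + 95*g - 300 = (g - 5)*(g^3 - 6*g^2 - 7*g + 60) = (g - 5)*(g - 4)*(g^2 - 2*g - 15) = (g - 5)*(g - 4)*(g + 3)*(g - 5)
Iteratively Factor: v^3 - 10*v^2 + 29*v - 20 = (v - 4)*(v^2 - 6*v + 5) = (v - 5)*(v - 4)*(v - 1)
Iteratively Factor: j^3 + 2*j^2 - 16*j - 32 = (j + 2)*(j^2 - 16) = (j - 4)*(j + 2)*(j + 4)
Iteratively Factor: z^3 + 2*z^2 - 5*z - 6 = (z + 1)*(z^2 + z - 6) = (z + 1)*(z + 3)*(z - 2)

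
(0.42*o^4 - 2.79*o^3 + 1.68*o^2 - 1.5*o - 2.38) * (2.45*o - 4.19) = 1.029*o^5 - 8.5953*o^4 + 15.8061*o^3 - 10.7142*o^2 + 0.454*o + 9.9722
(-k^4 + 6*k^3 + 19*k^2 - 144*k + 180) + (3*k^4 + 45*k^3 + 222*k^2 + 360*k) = 2*k^4 + 51*k^3 + 241*k^2 + 216*k + 180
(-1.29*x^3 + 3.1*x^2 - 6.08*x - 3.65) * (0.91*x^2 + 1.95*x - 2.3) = -1.1739*x^5 + 0.3055*x^4 + 3.4792*x^3 - 22.3075*x^2 + 6.8665*x + 8.395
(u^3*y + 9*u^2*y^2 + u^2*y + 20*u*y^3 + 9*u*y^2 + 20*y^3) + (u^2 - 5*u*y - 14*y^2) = u^3*y + 9*u^2*y^2 + u^2*y + u^2 + 20*u*y^3 + 9*u*y^2 - 5*u*y + 20*y^3 - 14*y^2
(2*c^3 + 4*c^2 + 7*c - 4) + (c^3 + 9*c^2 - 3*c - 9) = 3*c^3 + 13*c^2 + 4*c - 13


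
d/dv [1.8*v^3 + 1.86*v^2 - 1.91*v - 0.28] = 5.4*v^2 + 3.72*v - 1.91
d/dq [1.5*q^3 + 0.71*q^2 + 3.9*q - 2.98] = 4.5*q^2 + 1.42*q + 3.9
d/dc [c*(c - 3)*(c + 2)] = 3*c^2 - 2*c - 6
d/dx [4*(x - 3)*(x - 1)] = 8*x - 16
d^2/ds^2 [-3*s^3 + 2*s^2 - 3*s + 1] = 4 - 18*s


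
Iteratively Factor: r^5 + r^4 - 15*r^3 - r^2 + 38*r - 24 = (r - 3)*(r^4 + 4*r^3 - 3*r^2 - 10*r + 8) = (r - 3)*(r - 1)*(r^3 + 5*r^2 + 2*r - 8) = (r - 3)*(r - 1)*(r + 4)*(r^2 + r - 2) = (r - 3)*(r - 1)^2*(r + 4)*(r + 2)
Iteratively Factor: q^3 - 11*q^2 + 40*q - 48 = (q - 3)*(q^2 - 8*q + 16) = (q - 4)*(q - 3)*(q - 4)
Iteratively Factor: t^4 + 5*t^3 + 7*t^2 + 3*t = (t + 3)*(t^3 + 2*t^2 + t) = t*(t + 3)*(t^2 + 2*t + 1) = t*(t + 1)*(t + 3)*(t + 1)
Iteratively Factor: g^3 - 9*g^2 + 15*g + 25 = (g + 1)*(g^2 - 10*g + 25) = (g - 5)*(g + 1)*(g - 5)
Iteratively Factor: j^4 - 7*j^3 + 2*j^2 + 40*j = (j - 4)*(j^3 - 3*j^2 - 10*j) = (j - 4)*(j + 2)*(j^2 - 5*j) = j*(j - 4)*(j + 2)*(j - 5)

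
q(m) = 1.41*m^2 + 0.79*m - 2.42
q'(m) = 2.82*m + 0.79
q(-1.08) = -1.63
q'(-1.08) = -2.26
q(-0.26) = -2.53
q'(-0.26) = 0.06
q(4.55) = 30.37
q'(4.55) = 13.62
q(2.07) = 5.26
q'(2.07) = 6.63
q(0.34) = -1.99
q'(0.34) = 1.75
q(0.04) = -2.39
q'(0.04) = 0.90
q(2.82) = 11.02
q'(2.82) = 8.74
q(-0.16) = -2.51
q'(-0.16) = 0.34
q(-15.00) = 302.98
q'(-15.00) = -41.51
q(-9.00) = 104.68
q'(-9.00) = -24.59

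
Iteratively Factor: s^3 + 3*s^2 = (s)*(s^2 + 3*s) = s*(s + 3)*(s)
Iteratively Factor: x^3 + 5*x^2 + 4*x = (x + 4)*(x^2 + x) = x*(x + 4)*(x + 1)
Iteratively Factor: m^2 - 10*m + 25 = (m - 5)*(m - 5)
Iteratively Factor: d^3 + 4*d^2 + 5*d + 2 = (d + 2)*(d^2 + 2*d + 1) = (d + 1)*(d + 2)*(d + 1)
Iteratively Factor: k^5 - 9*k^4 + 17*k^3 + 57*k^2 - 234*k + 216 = (k - 3)*(k^4 - 6*k^3 - k^2 + 54*k - 72) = (k - 3)*(k + 3)*(k^3 - 9*k^2 + 26*k - 24) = (k - 3)*(k - 2)*(k + 3)*(k^2 - 7*k + 12) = (k - 3)^2*(k - 2)*(k + 3)*(k - 4)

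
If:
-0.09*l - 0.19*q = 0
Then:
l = -2.11111111111111*q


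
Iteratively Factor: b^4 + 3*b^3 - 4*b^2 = (b)*(b^3 + 3*b^2 - 4*b) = b*(b - 1)*(b^2 + 4*b) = b*(b - 1)*(b + 4)*(b)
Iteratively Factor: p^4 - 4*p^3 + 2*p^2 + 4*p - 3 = (p - 3)*(p^3 - p^2 - p + 1) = (p - 3)*(p + 1)*(p^2 - 2*p + 1) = (p - 3)*(p - 1)*(p + 1)*(p - 1)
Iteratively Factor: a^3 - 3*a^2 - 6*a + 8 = (a - 1)*(a^2 - 2*a - 8) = (a - 1)*(a + 2)*(a - 4)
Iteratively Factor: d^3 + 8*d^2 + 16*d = (d + 4)*(d^2 + 4*d) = d*(d + 4)*(d + 4)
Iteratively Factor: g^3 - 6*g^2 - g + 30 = (g - 5)*(g^2 - g - 6) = (g - 5)*(g - 3)*(g + 2)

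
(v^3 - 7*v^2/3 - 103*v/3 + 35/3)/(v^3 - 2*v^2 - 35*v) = (v - 1/3)/v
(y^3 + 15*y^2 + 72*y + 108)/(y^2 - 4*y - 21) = (y^2 + 12*y + 36)/(y - 7)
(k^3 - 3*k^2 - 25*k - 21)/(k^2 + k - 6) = (k^2 - 6*k - 7)/(k - 2)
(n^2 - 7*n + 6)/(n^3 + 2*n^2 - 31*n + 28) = (n - 6)/(n^2 + 3*n - 28)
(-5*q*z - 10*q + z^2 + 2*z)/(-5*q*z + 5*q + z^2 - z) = (z + 2)/(z - 1)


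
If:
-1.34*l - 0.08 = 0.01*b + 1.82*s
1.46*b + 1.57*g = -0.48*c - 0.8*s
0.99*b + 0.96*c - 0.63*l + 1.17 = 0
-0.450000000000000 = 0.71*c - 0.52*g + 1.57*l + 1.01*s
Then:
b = -3.80817903675343*s - 1.71943008488595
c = 3.05451013533011*s + 0.523653886928239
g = 2.09794683356787*s + 1.43886245745728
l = -1.32978970868094*s - 0.0468699247396571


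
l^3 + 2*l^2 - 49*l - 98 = (l - 7)*(l + 2)*(l + 7)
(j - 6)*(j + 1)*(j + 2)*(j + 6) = j^4 + 3*j^3 - 34*j^2 - 108*j - 72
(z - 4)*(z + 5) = z^2 + z - 20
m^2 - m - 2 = (m - 2)*(m + 1)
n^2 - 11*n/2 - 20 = (n - 8)*(n + 5/2)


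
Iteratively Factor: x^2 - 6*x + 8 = (x - 2)*(x - 4)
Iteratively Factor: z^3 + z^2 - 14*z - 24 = (z + 2)*(z^2 - z - 12) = (z - 4)*(z + 2)*(z + 3)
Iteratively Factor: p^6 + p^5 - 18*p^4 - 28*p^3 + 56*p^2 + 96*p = (p - 2)*(p^5 + 3*p^4 - 12*p^3 - 52*p^2 - 48*p) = (p - 4)*(p - 2)*(p^4 + 7*p^3 + 16*p^2 + 12*p) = (p - 4)*(p - 2)*(p + 3)*(p^3 + 4*p^2 + 4*p) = (p - 4)*(p - 2)*(p + 2)*(p + 3)*(p^2 + 2*p) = p*(p - 4)*(p - 2)*(p + 2)*(p + 3)*(p + 2)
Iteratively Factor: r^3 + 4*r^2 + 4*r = (r + 2)*(r^2 + 2*r) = r*(r + 2)*(r + 2)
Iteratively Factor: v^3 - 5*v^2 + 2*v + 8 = (v - 2)*(v^2 - 3*v - 4) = (v - 4)*(v - 2)*(v + 1)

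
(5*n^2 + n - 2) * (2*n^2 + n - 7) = 10*n^4 + 7*n^3 - 38*n^2 - 9*n + 14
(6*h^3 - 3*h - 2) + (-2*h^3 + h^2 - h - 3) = 4*h^3 + h^2 - 4*h - 5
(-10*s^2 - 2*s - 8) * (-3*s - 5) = 30*s^3 + 56*s^2 + 34*s + 40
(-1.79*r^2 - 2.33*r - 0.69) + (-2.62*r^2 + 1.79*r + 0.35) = -4.41*r^2 - 0.54*r - 0.34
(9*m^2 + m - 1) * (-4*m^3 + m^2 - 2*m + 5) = -36*m^5 + 5*m^4 - 13*m^3 + 42*m^2 + 7*m - 5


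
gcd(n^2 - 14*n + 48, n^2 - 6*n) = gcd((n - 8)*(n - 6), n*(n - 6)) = n - 6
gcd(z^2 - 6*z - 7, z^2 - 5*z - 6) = z + 1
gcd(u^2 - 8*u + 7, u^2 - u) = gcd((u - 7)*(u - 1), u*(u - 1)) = u - 1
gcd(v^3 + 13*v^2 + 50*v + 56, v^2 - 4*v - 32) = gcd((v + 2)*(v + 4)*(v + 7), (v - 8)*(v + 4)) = v + 4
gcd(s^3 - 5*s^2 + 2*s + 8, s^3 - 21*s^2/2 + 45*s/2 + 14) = s - 4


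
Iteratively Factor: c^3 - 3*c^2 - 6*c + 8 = (c - 1)*(c^2 - 2*c - 8) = (c - 4)*(c - 1)*(c + 2)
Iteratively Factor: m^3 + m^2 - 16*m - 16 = (m + 1)*(m^2 - 16) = (m + 1)*(m + 4)*(m - 4)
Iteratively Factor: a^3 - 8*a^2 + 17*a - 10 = (a - 2)*(a^2 - 6*a + 5) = (a - 5)*(a - 2)*(a - 1)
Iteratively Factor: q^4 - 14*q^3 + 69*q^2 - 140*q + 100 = (q - 2)*(q^3 - 12*q^2 + 45*q - 50) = (q - 5)*(q - 2)*(q^2 - 7*q + 10) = (q - 5)*(q - 2)^2*(q - 5)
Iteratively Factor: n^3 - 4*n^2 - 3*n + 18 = (n - 3)*(n^2 - n - 6) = (n - 3)*(n + 2)*(n - 3)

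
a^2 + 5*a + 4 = (a + 1)*(a + 4)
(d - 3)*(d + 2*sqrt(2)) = d^2 - 3*d + 2*sqrt(2)*d - 6*sqrt(2)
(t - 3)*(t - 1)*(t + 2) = t^3 - 2*t^2 - 5*t + 6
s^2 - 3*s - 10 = (s - 5)*(s + 2)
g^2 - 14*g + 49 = (g - 7)^2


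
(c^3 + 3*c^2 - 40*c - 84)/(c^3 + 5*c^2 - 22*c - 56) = (c - 6)/(c - 4)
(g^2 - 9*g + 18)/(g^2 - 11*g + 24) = (g - 6)/(g - 8)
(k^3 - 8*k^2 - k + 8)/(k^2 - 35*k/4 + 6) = 4*(k^2 - 1)/(4*k - 3)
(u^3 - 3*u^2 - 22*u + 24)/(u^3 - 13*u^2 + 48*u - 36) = (u + 4)/(u - 6)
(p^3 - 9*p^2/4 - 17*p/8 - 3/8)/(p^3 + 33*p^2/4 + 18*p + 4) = (2*p^2 - 5*p - 3)/(2*(p^2 + 8*p + 16))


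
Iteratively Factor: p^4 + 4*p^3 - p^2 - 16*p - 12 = (p + 1)*(p^3 + 3*p^2 - 4*p - 12) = (p + 1)*(p + 3)*(p^2 - 4) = (p - 2)*(p + 1)*(p + 3)*(p + 2)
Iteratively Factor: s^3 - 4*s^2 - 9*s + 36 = (s - 3)*(s^2 - s - 12) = (s - 3)*(s + 3)*(s - 4)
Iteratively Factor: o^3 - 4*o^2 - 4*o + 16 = (o - 2)*(o^2 - 2*o - 8) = (o - 2)*(o + 2)*(o - 4)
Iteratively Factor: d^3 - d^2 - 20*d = (d)*(d^2 - d - 20) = d*(d - 5)*(d + 4)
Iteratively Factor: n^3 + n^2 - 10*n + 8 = (n - 1)*(n^2 + 2*n - 8) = (n - 1)*(n + 4)*(n - 2)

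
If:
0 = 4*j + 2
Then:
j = -1/2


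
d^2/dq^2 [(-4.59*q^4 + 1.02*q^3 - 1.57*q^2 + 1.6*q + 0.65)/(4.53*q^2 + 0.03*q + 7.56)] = (-188.381862*q^6 - 3.74268600000008*q^5 - 943.181658*q^4 - 20.4242219999999*q^3 - 2743.995906*q^2 + 21.540762*q - 224.707734)/(92.959677*q^6 + 1.846881*q^5 + 465.426243*q^4 + 6.164451*q^3 + 776.737836*q^2 + 5.143824*q + 432.081216)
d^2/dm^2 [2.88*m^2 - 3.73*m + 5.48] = 5.76000000000000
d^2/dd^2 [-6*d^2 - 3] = -12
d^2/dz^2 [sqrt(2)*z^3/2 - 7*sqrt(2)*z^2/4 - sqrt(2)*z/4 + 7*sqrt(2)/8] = sqrt(2)*(6*z - 7)/2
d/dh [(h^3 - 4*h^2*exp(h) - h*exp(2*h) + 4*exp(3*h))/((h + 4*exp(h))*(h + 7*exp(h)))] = (-15*h^4*exp(h) + h^4 - 58*h^3*exp(2*h) + 22*h^3*exp(h) + 113*h^2*exp(3*h) + 41*h^2*exp(2*h) + 88*h*exp(4*h) - 232*h*exp(3*h) + 112*exp(5*h) - 72*exp(4*h))/(h^4 + 22*h^3*exp(h) + 177*h^2*exp(2*h) + 616*h*exp(3*h) + 784*exp(4*h))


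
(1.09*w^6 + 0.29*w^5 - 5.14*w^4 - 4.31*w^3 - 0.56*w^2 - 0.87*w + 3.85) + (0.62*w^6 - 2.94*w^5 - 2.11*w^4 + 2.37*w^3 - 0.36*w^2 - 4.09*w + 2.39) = 1.71*w^6 - 2.65*w^5 - 7.25*w^4 - 1.94*w^3 - 0.92*w^2 - 4.96*w + 6.24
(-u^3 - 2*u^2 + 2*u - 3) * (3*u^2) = -3*u^5 - 6*u^4 + 6*u^3 - 9*u^2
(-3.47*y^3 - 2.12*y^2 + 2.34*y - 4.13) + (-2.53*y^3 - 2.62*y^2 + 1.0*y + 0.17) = -6.0*y^3 - 4.74*y^2 + 3.34*y - 3.96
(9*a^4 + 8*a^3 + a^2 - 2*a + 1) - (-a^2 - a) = 9*a^4 + 8*a^3 + 2*a^2 - a + 1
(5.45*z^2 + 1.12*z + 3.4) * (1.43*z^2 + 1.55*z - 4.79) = 7.7935*z^4 + 10.0491*z^3 - 19.5075*z^2 - 0.0948000000000011*z - 16.286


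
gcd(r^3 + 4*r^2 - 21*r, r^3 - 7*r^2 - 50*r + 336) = r + 7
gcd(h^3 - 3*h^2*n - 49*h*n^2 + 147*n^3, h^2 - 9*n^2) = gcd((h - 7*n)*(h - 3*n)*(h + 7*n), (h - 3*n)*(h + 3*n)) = h - 3*n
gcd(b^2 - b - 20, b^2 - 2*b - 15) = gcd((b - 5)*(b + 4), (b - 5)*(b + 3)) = b - 5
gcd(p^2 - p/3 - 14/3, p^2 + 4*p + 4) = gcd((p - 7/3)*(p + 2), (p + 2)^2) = p + 2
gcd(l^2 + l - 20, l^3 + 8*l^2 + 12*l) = 1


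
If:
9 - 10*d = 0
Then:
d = 9/10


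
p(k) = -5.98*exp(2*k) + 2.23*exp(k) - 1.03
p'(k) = -11.96*exp(2*k) + 2.23*exp(k)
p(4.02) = -18430.44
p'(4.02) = -36983.04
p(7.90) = -43500471.20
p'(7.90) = -87006955.28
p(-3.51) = -0.97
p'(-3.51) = 0.06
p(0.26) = -8.20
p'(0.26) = -17.22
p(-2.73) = -0.91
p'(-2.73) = 0.09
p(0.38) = -10.56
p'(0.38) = -22.31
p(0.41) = -11.25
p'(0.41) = -23.79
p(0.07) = -5.52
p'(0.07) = -11.37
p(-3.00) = -0.93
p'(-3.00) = 0.08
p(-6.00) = -1.02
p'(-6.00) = 0.01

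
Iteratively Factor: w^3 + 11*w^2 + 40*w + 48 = (w + 4)*(w^2 + 7*w + 12) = (w + 3)*(w + 4)*(w + 4)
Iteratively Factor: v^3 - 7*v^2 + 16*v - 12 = (v - 3)*(v^2 - 4*v + 4) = (v - 3)*(v - 2)*(v - 2)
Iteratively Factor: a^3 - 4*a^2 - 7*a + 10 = (a - 1)*(a^2 - 3*a - 10) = (a - 1)*(a + 2)*(a - 5)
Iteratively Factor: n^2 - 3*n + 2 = (n - 1)*(n - 2)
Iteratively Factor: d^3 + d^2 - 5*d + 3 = (d + 3)*(d^2 - 2*d + 1) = (d - 1)*(d + 3)*(d - 1)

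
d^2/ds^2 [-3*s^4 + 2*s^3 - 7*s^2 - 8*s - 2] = -36*s^2 + 12*s - 14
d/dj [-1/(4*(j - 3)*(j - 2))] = (2*j - 5)/(4*(j - 3)^2*(j - 2)^2)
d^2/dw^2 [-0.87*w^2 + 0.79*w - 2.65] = -1.74000000000000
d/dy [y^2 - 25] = 2*y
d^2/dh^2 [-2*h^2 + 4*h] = -4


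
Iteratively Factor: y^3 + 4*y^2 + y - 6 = (y + 3)*(y^2 + y - 2) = (y + 2)*(y + 3)*(y - 1)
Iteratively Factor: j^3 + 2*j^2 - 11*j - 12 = (j + 1)*(j^2 + j - 12) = (j - 3)*(j + 1)*(j + 4)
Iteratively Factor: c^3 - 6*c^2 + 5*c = (c)*(c^2 - 6*c + 5) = c*(c - 1)*(c - 5)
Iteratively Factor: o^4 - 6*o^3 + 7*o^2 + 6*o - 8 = (o - 1)*(o^3 - 5*o^2 + 2*o + 8) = (o - 4)*(o - 1)*(o^2 - o - 2) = (o - 4)*(o - 1)*(o + 1)*(o - 2)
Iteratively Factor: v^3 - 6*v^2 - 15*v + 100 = (v - 5)*(v^2 - v - 20) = (v - 5)^2*(v + 4)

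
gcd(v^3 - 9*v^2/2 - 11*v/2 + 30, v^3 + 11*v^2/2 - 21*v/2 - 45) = v^2 - v/2 - 15/2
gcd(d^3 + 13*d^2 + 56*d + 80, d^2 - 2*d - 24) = d + 4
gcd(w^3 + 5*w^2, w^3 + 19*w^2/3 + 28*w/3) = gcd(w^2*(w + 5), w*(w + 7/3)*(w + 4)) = w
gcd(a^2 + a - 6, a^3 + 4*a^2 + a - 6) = a + 3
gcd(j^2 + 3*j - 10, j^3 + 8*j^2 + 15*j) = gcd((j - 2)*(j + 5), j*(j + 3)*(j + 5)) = j + 5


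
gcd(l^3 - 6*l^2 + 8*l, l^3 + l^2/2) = l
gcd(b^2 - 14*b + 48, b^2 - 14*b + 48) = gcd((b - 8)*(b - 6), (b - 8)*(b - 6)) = b^2 - 14*b + 48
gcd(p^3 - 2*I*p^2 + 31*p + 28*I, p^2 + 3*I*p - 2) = p + I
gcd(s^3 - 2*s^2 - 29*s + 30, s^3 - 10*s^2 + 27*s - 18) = s^2 - 7*s + 6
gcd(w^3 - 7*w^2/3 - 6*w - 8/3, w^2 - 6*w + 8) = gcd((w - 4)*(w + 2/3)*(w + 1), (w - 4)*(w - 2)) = w - 4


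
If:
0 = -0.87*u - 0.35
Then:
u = -0.40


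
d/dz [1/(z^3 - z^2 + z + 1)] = (-3*z^2 + 2*z - 1)/(z^3 - z^2 + z + 1)^2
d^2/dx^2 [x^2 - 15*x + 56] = 2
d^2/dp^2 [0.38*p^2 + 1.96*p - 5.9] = 0.760000000000000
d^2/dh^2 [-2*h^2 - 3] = -4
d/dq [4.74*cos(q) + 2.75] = -4.74*sin(q)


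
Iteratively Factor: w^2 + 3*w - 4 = (w + 4)*(w - 1)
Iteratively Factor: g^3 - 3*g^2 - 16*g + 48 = (g + 4)*(g^2 - 7*g + 12) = (g - 3)*(g + 4)*(g - 4)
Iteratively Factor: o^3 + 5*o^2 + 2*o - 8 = (o + 2)*(o^2 + 3*o - 4) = (o + 2)*(o + 4)*(o - 1)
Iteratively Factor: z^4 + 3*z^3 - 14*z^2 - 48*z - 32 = (z + 1)*(z^3 + 2*z^2 - 16*z - 32) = (z + 1)*(z + 4)*(z^2 - 2*z - 8) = (z + 1)*(z + 2)*(z + 4)*(z - 4)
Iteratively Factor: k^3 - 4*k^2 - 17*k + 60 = (k - 5)*(k^2 + k - 12) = (k - 5)*(k - 3)*(k + 4)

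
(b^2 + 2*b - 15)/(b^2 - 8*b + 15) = (b + 5)/(b - 5)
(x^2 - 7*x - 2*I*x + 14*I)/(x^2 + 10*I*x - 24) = (x^2 - 7*x - 2*I*x + 14*I)/(x^2 + 10*I*x - 24)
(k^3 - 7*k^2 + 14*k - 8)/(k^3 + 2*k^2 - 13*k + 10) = (k - 4)/(k + 5)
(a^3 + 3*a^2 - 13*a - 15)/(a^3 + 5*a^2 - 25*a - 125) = (a^2 - 2*a - 3)/(a^2 - 25)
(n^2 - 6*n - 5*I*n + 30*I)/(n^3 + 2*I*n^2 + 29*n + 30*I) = (n - 6)/(n^2 + 7*I*n - 6)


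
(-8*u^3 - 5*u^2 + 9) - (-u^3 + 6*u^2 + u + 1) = -7*u^3 - 11*u^2 - u + 8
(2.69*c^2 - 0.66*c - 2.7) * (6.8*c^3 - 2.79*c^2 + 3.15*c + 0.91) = 18.292*c^5 - 11.9931*c^4 - 8.0451*c^3 + 7.9019*c^2 - 9.1056*c - 2.457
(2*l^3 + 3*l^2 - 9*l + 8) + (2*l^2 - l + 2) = 2*l^3 + 5*l^2 - 10*l + 10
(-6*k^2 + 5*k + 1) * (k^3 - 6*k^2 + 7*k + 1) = -6*k^5 + 41*k^4 - 71*k^3 + 23*k^2 + 12*k + 1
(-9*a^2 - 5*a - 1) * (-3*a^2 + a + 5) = 27*a^4 + 6*a^3 - 47*a^2 - 26*a - 5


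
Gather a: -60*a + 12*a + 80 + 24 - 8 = 96 - 48*a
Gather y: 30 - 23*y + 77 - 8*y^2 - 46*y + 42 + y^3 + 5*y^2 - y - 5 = y^3 - 3*y^2 - 70*y + 144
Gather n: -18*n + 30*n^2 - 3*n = 30*n^2 - 21*n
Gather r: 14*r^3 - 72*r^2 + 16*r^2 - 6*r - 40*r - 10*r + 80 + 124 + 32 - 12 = 14*r^3 - 56*r^2 - 56*r + 224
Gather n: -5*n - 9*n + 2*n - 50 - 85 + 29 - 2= -12*n - 108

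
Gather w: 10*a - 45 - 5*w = 10*a - 5*w - 45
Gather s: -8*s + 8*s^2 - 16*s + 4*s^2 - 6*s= 12*s^2 - 30*s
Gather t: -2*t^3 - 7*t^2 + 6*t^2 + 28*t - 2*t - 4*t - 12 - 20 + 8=-2*t^3 - t^2 + 22*t - 24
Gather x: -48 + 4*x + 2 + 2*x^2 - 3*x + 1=2*x^2 + x - 45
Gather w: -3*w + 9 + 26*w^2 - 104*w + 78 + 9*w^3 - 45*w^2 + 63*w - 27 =9*w^3 - 19*w^2 - 44*w + 60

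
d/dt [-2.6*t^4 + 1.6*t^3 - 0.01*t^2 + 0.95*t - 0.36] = -10.4*t^3 + 4.8*t^2 - 0.02*t + 0.95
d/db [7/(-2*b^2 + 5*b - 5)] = 7*(4*b - 5)/(2*b^2 - 5*b + 5)^2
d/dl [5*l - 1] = 5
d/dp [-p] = -1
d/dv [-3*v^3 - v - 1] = -9*v^2 - 1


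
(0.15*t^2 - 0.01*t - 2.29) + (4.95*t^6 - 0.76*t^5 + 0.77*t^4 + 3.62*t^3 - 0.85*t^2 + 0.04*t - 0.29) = 4.95*t^6 - 0.76*t^5 + 0.77*t^4 + 3.62*t^3 - 0.7*t^2 + 0.03*t - 2.58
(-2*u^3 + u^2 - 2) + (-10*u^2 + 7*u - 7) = -2*u^3 - 9*u^2 + 7*u - 9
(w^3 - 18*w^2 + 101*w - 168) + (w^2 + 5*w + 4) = w^3 - 17*w^2 + 106*w - 164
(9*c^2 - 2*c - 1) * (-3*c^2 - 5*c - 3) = -27*c^4 - 39*c^3 - 14*c^2 + 11*c + 3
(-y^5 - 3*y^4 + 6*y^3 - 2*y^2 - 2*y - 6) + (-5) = -y^5 - 3*y^4 + 6*y^3 - 2*y^2 - 2*y - 11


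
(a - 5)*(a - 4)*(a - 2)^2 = a^4 - 13*a^3 + 60*a^2 - 116*a + 80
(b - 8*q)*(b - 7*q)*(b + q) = b^3 - 14*b^2*q + 41*b*q^2 + 56*q^3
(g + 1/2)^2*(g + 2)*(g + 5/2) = g^4 + 11*g^3/2 + 39*g^2/4 + 49*g/8 + 5/4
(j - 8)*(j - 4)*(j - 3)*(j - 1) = j^4 - 16*j^3 + 83*j^2 - 164*j + 96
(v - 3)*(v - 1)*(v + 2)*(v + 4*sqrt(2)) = v^4 - 2*v^3 + 4*sqrt(2)*v^3 - 8*sqrt(2)*v^2 - 5*v^2 - 20*sqrt(2)*v + 6*v + 24*sqrt(2)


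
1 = 1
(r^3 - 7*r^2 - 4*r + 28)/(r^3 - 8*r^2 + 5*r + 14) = (r + 2)/(r + 1)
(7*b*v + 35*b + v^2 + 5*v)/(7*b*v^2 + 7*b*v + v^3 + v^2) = (v + 5)/(v*(v + 1))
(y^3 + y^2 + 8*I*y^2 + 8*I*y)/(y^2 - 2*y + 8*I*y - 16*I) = y*(y + 1)/(y - 2)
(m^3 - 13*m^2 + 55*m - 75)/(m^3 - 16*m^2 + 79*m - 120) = (m - 5)/(m - 8)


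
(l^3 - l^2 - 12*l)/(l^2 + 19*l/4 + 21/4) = 4*l*(l - 4)/(4*l + 7)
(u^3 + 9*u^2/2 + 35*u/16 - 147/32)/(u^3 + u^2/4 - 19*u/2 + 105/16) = (4*u + 7)/(2*(2*u - 5))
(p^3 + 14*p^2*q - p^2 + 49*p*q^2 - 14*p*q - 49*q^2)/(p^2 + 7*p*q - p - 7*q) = p + 7*q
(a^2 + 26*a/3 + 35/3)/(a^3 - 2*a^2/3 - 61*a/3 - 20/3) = (3*a^2 + 26*a + 35)/(3*a^3 - 2*a^2 - 61*a - 20)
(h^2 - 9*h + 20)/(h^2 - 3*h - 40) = (-h^2 + 9*h - 20)/(-h^2 + 3*h + 40)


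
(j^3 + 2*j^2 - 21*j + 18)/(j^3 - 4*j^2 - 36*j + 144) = (j^2 - 4*j + 3)/(j^2 - 10*j + 24)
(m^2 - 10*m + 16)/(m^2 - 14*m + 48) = (m - 2)/(m - 6)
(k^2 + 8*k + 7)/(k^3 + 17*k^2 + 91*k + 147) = (k + 1)/(k^2 + 10*k + 21)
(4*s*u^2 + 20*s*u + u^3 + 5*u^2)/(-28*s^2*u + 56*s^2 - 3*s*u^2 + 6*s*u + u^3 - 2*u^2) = u*(-u - 5)/(7*s*u - 14*s - u^2 + 2*u)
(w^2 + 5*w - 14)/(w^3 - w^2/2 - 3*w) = 2*(w + 7)/(w*(2*w + 3))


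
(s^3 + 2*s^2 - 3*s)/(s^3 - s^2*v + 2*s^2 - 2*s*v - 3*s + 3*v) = s/(s - v)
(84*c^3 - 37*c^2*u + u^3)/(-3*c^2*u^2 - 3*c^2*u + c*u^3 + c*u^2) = (-28*c^2 + 3*c*u + u^2)/(c*u*(u + 1))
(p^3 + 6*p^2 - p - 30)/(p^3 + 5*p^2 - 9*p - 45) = (p - 2)/(p - 3)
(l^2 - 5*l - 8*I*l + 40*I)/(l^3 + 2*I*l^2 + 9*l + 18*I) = (l^2 - 5*l - 8*I*l + 40*I)/(l^3 + 2*I*l^2 + 9*l + 18*I)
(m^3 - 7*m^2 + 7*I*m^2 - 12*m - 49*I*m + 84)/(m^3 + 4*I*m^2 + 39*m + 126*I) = (m^2 + m*(-7 + 4*I) - 28*I)/(m^2 + I*m + 42)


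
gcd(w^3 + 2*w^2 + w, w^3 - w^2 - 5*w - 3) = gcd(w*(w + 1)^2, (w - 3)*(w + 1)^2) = w^2 + 2*w + 1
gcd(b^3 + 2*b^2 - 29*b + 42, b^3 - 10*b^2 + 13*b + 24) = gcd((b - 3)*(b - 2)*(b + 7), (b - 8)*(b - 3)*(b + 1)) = b - 3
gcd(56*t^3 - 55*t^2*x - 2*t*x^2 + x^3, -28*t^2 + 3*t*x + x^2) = 7*t + x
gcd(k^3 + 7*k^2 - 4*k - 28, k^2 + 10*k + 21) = k + 7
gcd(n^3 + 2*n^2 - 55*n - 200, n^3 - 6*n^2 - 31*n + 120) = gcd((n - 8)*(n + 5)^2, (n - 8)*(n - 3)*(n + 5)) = n^2 - 3*n - 40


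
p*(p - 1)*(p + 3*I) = p^3 - p^2 + 3*I*p^2 - 3*I*p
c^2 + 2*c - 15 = (c - 3)*(c + 5)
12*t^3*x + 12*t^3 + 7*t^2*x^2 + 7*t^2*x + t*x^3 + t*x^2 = (3*t + x)*(4*t + x)*(t*x + t)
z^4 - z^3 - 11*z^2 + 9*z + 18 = (z - 3)*(z - 2)*(z + 1)*(z + 3)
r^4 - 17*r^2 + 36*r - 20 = (r - 2)^2*(r - 1)*(r + 5)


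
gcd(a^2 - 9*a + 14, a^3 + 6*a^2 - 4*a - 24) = a - 2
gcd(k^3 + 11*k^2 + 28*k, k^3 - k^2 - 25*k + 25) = 1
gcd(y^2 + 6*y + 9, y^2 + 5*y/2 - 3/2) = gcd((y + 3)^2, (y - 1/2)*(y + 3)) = y + 3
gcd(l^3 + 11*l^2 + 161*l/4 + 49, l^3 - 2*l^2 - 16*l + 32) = l + 4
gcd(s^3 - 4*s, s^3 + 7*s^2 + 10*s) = s^2 + 2*s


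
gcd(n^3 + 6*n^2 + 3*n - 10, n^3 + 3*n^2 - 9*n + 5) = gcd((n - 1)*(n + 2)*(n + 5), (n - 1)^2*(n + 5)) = n^2 + 4*n - 5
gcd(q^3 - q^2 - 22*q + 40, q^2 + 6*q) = 1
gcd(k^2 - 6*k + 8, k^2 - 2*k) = k - 2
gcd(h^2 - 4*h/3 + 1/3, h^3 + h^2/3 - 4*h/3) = h - 1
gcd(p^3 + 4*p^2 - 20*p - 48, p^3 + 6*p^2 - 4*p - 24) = p^2 + 8*p + 12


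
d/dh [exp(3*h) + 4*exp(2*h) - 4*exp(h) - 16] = (3*exp(2*h) + 8*exp(h) - 4)*exp(h)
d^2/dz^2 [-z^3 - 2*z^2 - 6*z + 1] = -6*z - 4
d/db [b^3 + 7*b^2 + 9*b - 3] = 3*b^2 + 14*b + 9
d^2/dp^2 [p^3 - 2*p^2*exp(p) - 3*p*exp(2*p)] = -2*p^2*exp(p) - 12*p*exp(2*p) - 8*p*exp(p) + 6*p - 12*exp(2*p) - 4*exp(p)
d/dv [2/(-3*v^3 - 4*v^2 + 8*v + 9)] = 2*(9*v^2 + 8*v - 8)/(3*v^3 + 4*v^2 - 8*v - 9)^2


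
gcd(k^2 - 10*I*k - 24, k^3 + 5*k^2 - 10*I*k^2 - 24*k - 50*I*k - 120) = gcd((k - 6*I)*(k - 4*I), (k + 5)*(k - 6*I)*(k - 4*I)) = k^2 - 10*I*k - 24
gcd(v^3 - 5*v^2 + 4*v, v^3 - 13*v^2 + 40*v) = v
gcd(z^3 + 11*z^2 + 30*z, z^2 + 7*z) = z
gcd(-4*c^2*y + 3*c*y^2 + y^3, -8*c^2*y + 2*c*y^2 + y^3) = 4*c*y + y^2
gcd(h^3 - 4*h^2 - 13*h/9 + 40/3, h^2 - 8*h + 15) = h - 3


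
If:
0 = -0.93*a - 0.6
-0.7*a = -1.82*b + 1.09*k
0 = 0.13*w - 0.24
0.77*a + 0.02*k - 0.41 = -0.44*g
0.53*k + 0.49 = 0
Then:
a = -0.65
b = -0.80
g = 2.10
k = -0.92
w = 1.85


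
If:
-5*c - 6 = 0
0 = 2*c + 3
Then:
No Solution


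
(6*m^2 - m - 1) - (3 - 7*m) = 6*m^2 + 6*m - 4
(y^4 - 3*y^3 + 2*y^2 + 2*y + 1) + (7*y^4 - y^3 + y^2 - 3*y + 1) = 8*y^4 - 4*y^3 + 3*y^2 - y + 2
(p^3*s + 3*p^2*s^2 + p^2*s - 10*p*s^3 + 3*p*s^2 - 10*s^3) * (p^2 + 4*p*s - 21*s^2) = p^5*s + 7*p^4*s^2 + p^4*s - 19*p^3*s^3 + 7*p^3*s^2 - 103*p^2*s^4 - 19*p^2*s^3 + 210*p*s^5 - 103*p*s^4 + 210*s^5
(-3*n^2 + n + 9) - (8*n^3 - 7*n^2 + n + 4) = -8*n^3 + 4*n^2 + 5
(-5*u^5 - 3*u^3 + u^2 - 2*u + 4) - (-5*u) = -5*u^5 - 3*u^3 + u^2 + 3*u + 4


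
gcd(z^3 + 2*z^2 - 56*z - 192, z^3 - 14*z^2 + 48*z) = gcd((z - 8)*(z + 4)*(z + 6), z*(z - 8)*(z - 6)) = z - 8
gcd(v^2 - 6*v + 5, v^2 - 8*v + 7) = v - 1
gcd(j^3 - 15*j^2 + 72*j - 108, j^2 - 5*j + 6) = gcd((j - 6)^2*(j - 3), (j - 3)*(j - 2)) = j - 3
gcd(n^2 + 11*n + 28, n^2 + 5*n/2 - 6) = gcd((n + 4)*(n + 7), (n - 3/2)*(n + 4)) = n + 4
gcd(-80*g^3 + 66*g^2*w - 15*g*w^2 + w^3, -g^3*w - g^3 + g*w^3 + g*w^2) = 1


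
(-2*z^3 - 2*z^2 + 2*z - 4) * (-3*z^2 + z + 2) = 6*z^5 + 4*z^4 - 12*z^3 + 10*z^2 - 8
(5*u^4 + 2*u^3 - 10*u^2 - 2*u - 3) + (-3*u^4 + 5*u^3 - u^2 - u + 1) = 2*u^4 + 7*u^3 - 11*u^2 - 3*u - 2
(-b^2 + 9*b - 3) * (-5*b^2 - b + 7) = 5*b^4 - 44*b^3 - b^2 + 66*b - 21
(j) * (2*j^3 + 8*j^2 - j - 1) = 2*j^4 + 8*j^3 - j^2 - j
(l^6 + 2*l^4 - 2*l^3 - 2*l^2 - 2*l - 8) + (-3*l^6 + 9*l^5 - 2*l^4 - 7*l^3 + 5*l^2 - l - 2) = -2*l^6 + 9*l^5 - 9*l^3 + 3*l^2 - 3*l - 10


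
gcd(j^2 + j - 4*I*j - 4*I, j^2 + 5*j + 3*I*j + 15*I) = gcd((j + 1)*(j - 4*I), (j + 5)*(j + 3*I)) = 1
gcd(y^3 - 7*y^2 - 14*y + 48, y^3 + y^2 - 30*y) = 1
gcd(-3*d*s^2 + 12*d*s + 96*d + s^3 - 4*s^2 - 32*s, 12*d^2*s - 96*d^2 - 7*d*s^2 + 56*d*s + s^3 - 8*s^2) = -3*d*s + 24*d + s^2 - 8*s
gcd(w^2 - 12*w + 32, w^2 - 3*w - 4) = w - 4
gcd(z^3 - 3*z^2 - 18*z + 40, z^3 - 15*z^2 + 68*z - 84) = z - 2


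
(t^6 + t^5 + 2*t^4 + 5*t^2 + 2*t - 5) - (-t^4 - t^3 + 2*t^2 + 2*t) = t^6 + t^5 + 3*t^4 + t^3 + 3*t^2 - 5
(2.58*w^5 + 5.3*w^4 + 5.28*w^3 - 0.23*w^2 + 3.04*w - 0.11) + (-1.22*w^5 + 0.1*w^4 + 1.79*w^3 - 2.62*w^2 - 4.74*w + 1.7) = 1.36*w^5 + 5.4*w^4 + 7.07*w^3 - 2.85*w^2 - 1.7*w + 1.59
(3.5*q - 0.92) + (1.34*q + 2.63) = 4.84*q + 1.71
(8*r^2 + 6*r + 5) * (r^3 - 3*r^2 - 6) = 8*r^5 - 18*r^4 - 13*r^3 - 63*r^2 - 36*r - 30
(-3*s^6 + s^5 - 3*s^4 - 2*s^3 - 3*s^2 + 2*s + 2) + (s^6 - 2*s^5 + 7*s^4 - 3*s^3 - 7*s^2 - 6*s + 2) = -2*s^6 - s^5 + 4*s^4 - 5*s^3 - 10*s^2 - 4*s + 4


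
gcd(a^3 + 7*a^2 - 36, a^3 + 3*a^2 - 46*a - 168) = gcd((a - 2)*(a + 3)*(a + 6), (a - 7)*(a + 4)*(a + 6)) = a + 6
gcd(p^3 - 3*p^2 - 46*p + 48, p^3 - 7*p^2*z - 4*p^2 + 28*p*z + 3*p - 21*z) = p - 1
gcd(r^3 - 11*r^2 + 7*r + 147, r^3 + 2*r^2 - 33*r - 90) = r + 3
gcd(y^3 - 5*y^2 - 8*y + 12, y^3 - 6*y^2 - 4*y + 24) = y^2 - 4*y - 12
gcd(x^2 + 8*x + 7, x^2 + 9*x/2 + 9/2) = 1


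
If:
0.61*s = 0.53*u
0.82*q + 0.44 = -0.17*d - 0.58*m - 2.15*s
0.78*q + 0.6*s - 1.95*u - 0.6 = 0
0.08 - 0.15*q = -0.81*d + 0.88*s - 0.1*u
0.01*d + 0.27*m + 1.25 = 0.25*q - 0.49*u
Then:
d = 0.44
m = -3.97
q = 1.40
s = 0.30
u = 0.34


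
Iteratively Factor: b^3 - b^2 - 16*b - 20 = (b + 2)*(b^2 - 3*b - 10) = (b - 5)*(b + 2)*(b + 2)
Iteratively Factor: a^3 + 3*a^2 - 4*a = (a + 4)*(a^2 - a) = a*(a + 4)*(a - 1)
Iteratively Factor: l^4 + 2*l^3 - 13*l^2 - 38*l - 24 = (l - 4)*(l^3 + 6*l^2 + 11*l + 6) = (l - 4)*(l + 2)*(l^2 + 4*l + 3) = (l - 4)*(l + 1)*(l + 2)*(l + 3)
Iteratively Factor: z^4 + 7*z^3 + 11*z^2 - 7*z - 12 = (z + 4)*(z^3 + 3*z^2 - z - 3) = (z - 1)*(z + 4)*(z^2 + 4*z + 3) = (z - 1)*(z + 1)*(z + 4)*(z + 3)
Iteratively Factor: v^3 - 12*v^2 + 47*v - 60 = (v - 4)*(v^2 - 8*v + 15) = (v - 5)*(v - 4)*(v - 3)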